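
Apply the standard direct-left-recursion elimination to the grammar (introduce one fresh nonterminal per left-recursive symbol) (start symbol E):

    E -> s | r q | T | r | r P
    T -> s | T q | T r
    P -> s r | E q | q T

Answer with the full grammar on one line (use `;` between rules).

E -> s | r q | T | r | r P; T -> s T'; P -> s r | E q | q T; T' -> q T' | r T' | epsilon

T is directly left-recursive.
For T: α = {q, r}, β = {s}. Rewrite as T → β T' and T' → α T' | ε.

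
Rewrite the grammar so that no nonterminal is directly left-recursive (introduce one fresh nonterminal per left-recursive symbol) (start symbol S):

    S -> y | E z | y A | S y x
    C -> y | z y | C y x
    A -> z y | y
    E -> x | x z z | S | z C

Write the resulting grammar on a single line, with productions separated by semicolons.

S -> y S' | E z S' | y A S'; C -> y C' | z y C'; A -> z y | y; E -> x | x z z | S | z C; S' -> y x S' | eps; C' -> y x C' | eps

Directly left-recursive nonterminals: S, C.
For S: α = {y x}, β = {y, E z, y A}. Rewrite as S → β S' and S' → α S' | ε.
For C: α = {y x}, β = {y, z y}. Rewrite as C → β C' and C' → α C' | ε.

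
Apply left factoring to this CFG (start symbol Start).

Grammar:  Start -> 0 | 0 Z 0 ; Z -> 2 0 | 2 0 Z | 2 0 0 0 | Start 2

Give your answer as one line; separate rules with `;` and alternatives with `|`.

Start -> 0 Start1; Z -> Start 2 | 2 0 Z1; Start1 -> epsilon | Z 0; Z1 -> epsilon | Z | 0 0

Start has alternatives sharing prefix '0': factor to Start → 0 Start1 with Start1 → ε | Z 0.
Z has alternatives sharing prefix '2 0': factor to Z → 2 0 Z1 with Z1 → ε | Z | 0 0.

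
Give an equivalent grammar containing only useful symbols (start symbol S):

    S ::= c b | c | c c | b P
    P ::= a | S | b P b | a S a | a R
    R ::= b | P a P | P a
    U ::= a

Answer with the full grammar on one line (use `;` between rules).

S ::= c b | c | c c | b P; P ::= a | S | b P b | a S a | a R; R ::= b | P a P | P a

Generating nonterminals: {P, R, S, U}.
Reachable from S after that: {P, R, S}.
Removed useless symbols: {U} and every production mentioning them.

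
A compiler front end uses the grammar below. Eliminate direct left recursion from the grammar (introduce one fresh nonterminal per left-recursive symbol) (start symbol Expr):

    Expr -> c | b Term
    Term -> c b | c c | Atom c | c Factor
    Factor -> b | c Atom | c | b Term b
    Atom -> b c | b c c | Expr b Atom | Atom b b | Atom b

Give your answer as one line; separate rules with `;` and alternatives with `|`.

Expr -> c | b Term; Term -> c b | c c | Atom c | c Factor; Factor -> b | c Atom | c | b Term b; Atom -> b c Atom1 | b c c Atom1 | Expr b Atom Atom1; Atom1 -> b b Atom1 | b Atom1 | ε

Directly left-recursive nonterminal: Atom.
For Atom: α = {b b, b}, β = {b c, b c c, Expr b Atom}. Rewrite as Atom → β Atom1 and Atom1 → α Atom1 | ε.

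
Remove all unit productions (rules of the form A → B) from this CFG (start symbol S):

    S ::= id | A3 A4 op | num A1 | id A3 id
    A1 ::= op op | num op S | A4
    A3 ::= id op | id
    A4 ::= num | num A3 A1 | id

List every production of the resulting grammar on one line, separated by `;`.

S ::= id | A3 A4 op | num A1 | id A3 id; A1 ::= num | num A3 A1 | id | op op | num op S; A3 ::= id op | id; A4 ::= num | num A3 A1 | id

Unit pairs: A1 ⇒* {A4}.
For every A with A ⇒* B via unit rules, add B's non-unit alternatives to A; then delete every rule of the form X → Y.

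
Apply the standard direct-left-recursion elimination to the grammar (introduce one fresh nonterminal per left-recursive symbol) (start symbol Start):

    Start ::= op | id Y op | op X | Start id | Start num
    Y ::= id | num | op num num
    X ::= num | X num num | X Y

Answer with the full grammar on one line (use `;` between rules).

Left recursion appears on Start, X.
For Start: α = {id, num}, β = {op, id Y op, op X}. Rewrite as Start → β Start1 and Start1 → α Start1 | ε.
For X: α = {num num, Y}, β = {num}. Rewrite as X → β X1 and X1 → α X1 | ε.

Start ::= op Start1 | id Y op Start1 | op X Start1; Y ::= id | num | op num num; X ::= num X1; Start1 ::= id Start1 | num Start1 | ε; X1 ::= num num X1 | Y X1 | ε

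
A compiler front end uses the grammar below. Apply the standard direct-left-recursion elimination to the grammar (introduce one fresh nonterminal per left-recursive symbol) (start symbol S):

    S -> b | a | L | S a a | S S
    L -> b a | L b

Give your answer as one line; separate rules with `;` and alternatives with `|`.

S -> b S' | a S' | L S'; L -> b a L'; S' -> a a S' | S S' | ε; L' -> b L' | ε

S, L are directly left-recursive.
For S: α = {a a, S}, β = {b, a, L}. Rewrite as S → β S' and S' → α S' | ε.
For L: α = {b}, β = {b a}. Rewrite as L → β L' and L' → α L' | ε.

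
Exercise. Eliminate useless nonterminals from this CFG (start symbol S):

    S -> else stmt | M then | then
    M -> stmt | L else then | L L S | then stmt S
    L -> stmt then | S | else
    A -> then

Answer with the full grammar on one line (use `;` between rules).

S -> else stmt | M then | then; M -> stmt | L else then | L L S | then stmt S; L -> stmt then | S | else

Generating nonterminals: {A, L, M, S}.
Reachable from S after that: {L, M, S}.
Removed useless symbols: {A} and every production mentioning them.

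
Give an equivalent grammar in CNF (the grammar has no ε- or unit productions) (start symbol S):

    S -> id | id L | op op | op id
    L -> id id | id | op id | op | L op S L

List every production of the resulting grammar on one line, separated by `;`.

Introduce a nonterminal for each terminal appearing in a rule of length ≥ 2: X1 → id, X2 → op.
Binarize each right-hand side of length ≥ 3 by chaining fresh nonterminals (Y1, Y2, …): affected rules were L → L X2 S L.

S -> id | X1 L | X2 X2 | X2 X1; L -> X1 X1 | id | X2 X1 | op | L Y1; X1 -> id; X2 -> op; Y1 -> X2 Y2; Y2 -> S L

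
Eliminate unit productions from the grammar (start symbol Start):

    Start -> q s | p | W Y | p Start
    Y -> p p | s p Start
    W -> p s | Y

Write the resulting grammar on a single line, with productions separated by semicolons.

Unit pairs: W ⇒* {Y}.
For each unit pair (A, B), copy every non-unit production of B to A, then drop all unit productions.

Start -> q s | p | W Y | p Start; Y -> p p | s p Start; W -> p p | s p Start | p s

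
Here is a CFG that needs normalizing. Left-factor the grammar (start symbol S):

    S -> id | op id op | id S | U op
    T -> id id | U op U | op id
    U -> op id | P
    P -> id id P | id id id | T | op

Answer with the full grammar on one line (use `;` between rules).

S -> op id op | U op | id S'; T -> id id | U op U | op id; U -> op id | P; P -> T | op | id id P'; S' -> ε | S; P' -> P | id

S has alternatives sharing prefix 'id': factor to S → id S' with S' → ε | S.
P has alternatives sharing prefix 'id id': factor to P → id id P' with P' → P | id.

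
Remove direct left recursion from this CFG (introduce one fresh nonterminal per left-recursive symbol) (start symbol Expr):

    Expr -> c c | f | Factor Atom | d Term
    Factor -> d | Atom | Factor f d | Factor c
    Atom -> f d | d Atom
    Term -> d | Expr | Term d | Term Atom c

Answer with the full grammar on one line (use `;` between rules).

Factor, Term are directly left-recursive.
For Factor: α = {f d, c}, β = {d, Atom}. Rewrite as Factor → β Factor1 and Factor1 → α Factor1 | ε.
For Term: α = {d, Atom c}, β = {d, Expr}. Rewrite as Term → β Term1 and Term1 → α Term1 | ε.

Expr -> c c | f | Factor Atom | d Term; Factor -> d Factor1 | Atom Factor1; Atom -> f d | d Atom; Term -> d Term1 | Expr Term1; Factor1 -> f d Factor1 | c Factor1 | ε; Term1 -> d Term1 | Atom c Term1 | ε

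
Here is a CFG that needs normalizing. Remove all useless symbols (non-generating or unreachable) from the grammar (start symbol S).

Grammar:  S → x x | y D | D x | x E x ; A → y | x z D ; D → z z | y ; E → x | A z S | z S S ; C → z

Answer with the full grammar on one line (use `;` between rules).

Generating nonterminals: {A, C, D, E, S}.
Reachable from S after that: {A, D, E, S}.
Removed useless symbols: {C} and every production mentioning them.

S → x x | y D | D x | x E x; A → y | x z D; D → z z | y; E → x | A z S | z S S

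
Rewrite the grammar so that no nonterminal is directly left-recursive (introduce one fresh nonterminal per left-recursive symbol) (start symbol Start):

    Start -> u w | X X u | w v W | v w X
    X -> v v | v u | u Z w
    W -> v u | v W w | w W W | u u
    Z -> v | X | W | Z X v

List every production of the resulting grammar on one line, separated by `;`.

Z is directly left-recursive.
For Z: α = {X v}, β = {v, X, W}. Rewrite as Z → β Z1 and Z1 → α Z1 | ε.

Start -> u w | X X u | w v W | v w X; X -> v v | v u | u Z w; W -> v u | v W w | w W W | u u; Z -> v Z1 | X Z1 | W Z1; Z1 -> X v Z1 | epsilon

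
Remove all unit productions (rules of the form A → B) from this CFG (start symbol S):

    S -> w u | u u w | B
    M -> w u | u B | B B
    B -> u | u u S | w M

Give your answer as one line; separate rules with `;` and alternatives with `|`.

Unit pairs: S ⇒* {B}.
For each unit pair (A, B), copy every non-unit production of B to A, then drop all unit productions.

S -> u | u u S | w M | w u | u u w; M -> w u | u B | B B; B -> u | u u S | w M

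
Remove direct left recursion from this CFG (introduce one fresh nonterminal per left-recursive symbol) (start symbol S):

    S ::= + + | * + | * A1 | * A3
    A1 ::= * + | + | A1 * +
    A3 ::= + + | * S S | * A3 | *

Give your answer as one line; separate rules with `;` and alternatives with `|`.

S ::= + + | * + | * A1 | * A3; A1 ::= * + A1' | + A1'; A3 ::= + + | * S S | * A3 | *; A1' ::= * + A1' | epsilon

Directly left-recursive nonterminal: A1.
For A1: α = {* +}, β = {* +, +}. Rewrite as A1 → β A1' and A1' → α A1' | ε.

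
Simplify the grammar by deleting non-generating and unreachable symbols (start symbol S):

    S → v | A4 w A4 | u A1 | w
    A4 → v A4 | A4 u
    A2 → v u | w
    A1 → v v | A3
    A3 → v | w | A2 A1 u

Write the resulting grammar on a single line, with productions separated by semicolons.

S → v | u A1 | w; A2 → v u | w; A1 → v v | A3; A3 → v | w | A2 A1 u

Generating nonterminals: {A1, A2, A3, S}.
Reachable from S after that: {A1, A2, A3, S}.
Removed useless symbols: {A4} and every production mentioning them.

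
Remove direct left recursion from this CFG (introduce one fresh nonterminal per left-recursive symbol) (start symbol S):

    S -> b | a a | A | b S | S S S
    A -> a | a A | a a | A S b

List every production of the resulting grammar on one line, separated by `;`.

Directly left-recursive nonterminals: S, A.
For S: α = {S S}, β = {b, a a, A, b S}. Rewrite as S → β S' and S' → α S' | ε.
For A: α = {S b}, β = {a, a A, a a}. Rewrite as A → β A' and A' → α A' | ε.

S -> b S' | a a S' | A S' | b S S'; A -> a A' | a A A' | a a A'; S' -> S S S' | ε; A' -> S b A' | ε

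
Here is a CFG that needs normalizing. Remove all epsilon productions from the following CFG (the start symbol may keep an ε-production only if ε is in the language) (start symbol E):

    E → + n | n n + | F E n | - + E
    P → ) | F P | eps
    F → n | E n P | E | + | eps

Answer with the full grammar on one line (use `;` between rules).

Nullable set = {F, P}.
ε ∉ L(G), so no ε-production is kept.
Add the nullable-subset variants: E → F E n gives F E n | E n. P → F P gives F P | F. F → E n P gives E n P | E n.

E → + n | n n + | F E n | E n | - + E; P → ) | F P | F; F → n | E n P | E n | E | +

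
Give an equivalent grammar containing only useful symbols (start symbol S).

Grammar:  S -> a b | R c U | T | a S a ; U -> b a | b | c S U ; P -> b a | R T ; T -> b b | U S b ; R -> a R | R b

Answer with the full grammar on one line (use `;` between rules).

S -> a b | T | a S a; U -> b a | b | c S U; T -> b b | U S b

Generating nonterminals: {P, S, T, U}.
Reachable from S after that: {S, T, U}.
Removed useless symbols: {P, R} and every production mentioning them.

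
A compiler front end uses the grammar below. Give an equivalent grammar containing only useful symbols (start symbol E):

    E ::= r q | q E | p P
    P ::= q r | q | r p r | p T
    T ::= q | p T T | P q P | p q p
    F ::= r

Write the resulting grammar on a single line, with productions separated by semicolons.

Generating nonterminals: {E, F, P, T}.
Reachable from E after that: {E, P, T}.
Removed useless symbols: {F} and every production mentioning them.

E ::= r q | q E | p P; P ::= q r | q | r p r | p T; T ::= q | p T T | P q P | p q p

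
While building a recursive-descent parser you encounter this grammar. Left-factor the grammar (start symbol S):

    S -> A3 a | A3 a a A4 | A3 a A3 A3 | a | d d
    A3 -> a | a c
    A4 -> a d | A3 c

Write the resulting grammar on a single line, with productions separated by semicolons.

S has alternatives sharing prefix 'A3 a': factor to S → A3 a S' with S' → ε | a A4 | A3 A3.
A3 has alternatives sharing prefix 'a': factor to A3 → a A3' with A3' → ε | c.

S -> a | d d | A3 a S'; A3 -> a A3'; A4 -> a d | A3 c; S' -> ε | a A4 | A3 A3; A3' -> ε | c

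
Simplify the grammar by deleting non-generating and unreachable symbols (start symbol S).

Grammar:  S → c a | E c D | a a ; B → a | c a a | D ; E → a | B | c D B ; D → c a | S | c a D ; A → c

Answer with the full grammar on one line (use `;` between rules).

S → c a | E c D | a a; B → a | c a a | D; E → a | B | c D B; D → c a | S | c a D

Generating nonterminals: {A, B, D, E, S}.
Reachable from S after that: {B, D, E, S}.
Removed useless symbols: {A} and every production mentioning them.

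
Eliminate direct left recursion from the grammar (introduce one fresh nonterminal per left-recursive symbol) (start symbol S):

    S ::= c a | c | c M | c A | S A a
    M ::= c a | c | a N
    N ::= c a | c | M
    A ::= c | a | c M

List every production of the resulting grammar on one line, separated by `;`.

S ::= c a S' | c S' | c M S' | c A S'; M ::= c a | c | a N; N ::= c a | c | M; A ::= c | a | c M; S' ::= A a S' | ε

Directly left-recursive nonterminal: S.
For S: α = {A a}, β = {c a, c, c M, c A}. Rewrite as S → β S' and S' → α S' | ε.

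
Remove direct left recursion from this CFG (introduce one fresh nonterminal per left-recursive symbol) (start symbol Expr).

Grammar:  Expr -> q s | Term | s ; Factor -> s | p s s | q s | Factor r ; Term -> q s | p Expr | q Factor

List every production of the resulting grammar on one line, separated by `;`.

Expr -> q s | Term | s; Factor -> s Factor1 | p s s Factor1 | q s Factor1; Term -> q s | p Expr | q Factor; Factor1 -> r Factor1 | ε

Directly left-recursive nonterminal: Factor.
For Factor: α = {r}, β = {s, p s s, q s}. Rewrite as Factor → β Factor1 and Factor1 → α Factor1 | ε.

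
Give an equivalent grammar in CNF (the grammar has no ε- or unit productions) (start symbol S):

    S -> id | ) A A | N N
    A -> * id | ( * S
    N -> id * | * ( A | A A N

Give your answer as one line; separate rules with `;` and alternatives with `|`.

S -> id | X1 Y1 | N N; A -> X2 X3 | X4 Y2; N -> X3 X2 | X2 Y3 | A Y4; X1 -> ); X2 -> *; X3 -> id; X4 -> (; Y1 -> A A; Y2 -> X2 S; Y3 -> X4 A; Y4 -> A N

Introduce a nonterminal for each terminal appearing in a rule of length ≥ 2: X1 → ), X2 → *, X3 → id, X4 → (.
Binarize each right-hand side of length ≥ 3 by chaining fresh nonterminals (Y1, Y2, …): affected rules were S → X1 A A; A → X4 X2 S; N → X2 X4 A; N → A A N.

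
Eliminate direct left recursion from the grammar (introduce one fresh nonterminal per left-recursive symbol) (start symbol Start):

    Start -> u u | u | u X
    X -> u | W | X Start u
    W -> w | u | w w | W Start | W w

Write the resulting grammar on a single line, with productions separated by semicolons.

Left recursion appears on X, W.
For X: α = {Start u}, β = {u, W}. Rewrite as X → β X1 and X1 → α X1 | ε.
For W: α = {Start, w}, β = {w, u, w w}. Rewrite as W → β W1 and W1 → α W1 | ε.

Start -> u u | u | u X; X -> u X1 | W X1; W -> w W1 | u W1 | w w W1; X1 -> Start u X1 | ε; W1 -> Start W1 | w W1 | ε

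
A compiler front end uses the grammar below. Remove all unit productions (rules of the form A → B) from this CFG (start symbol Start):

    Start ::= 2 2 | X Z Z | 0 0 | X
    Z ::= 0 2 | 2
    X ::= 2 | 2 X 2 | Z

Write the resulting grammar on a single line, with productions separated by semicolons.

Start ::= 0 2 | 2 | 2 2 | X Z Z | 0 0 | 2 X 2; Z ::= 0 2 | 2; X ::= 0 2 | 2 | 2 X 2

Unit pairs: Start ⇒* {X, Z}; X ⇒* {Z}.
For every A with A ⇒* B via unit rules, add B's non-unit alternatives to A; then delete every rule of the form X → Y.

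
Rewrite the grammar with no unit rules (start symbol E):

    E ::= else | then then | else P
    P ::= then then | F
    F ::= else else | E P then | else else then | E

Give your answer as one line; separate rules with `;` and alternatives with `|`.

Unit pairs: F ⇒* {E}; P ⇒* {E, F}.
Replace each nonterminal's rules with the union of the non-unit rules of every nonterminal it unit-derives.

E ::= else | then then | else P; P ::= else | then then | else P | else else | E P then | else else then; F ::= else | then then | else P | else else | E P then | else else then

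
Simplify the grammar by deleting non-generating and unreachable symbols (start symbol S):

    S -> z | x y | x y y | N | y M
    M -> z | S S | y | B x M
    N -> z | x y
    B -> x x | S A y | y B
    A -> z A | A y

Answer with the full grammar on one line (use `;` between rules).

S -> z | x y | x y y | N | y M; M -> z | S S | y | B x M; N -> z | x y; B -> x x | y B

Generating nonterminals: {B, M, N, S}.
Reachable from S after that: {B, M, N, S}.
Removed useless symbols: {A} and every production mentioning them.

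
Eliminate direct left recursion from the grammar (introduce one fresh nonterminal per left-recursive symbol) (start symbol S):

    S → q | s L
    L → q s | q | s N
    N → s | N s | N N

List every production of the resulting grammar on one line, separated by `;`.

S → q | s L; L → q s | q | s N; N → s N'; N' → s N' | N N' | ε

Left recursion appears on N.
For N: α = {s, N}, β = {s}. Rewrite as N → β N' and N' → α N' | ε.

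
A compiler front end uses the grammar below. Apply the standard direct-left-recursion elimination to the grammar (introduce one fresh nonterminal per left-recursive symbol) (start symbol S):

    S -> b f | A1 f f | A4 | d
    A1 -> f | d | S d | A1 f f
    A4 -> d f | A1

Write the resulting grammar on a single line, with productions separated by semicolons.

Left recursion appears on A1.
For A1: α = {f f}, β = {f, d, S d}. Rewrite as A1 → β A1' and A1' → α A1' | ε.

S -> b f | A1 f f | A4 | d; A1 -> f A1' | d A1' | S d A1'; A4 -> d f | A1; A1' -> f f A1' | epsilon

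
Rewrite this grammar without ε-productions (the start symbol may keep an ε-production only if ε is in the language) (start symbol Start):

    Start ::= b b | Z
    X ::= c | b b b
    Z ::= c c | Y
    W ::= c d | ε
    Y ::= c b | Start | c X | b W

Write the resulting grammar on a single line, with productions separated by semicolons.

Nullable nonterminals: {W}.
ε ∉ L(G), so no ε-production is kept.
Expand every rule over subsets of its nullable positions: Y → b W gives b W | b.

Start ::= b b | Z; X ::= c | b b b; Z ::= c c | Y; W ::= c d; Y ::= c b | Start | c X | b W | b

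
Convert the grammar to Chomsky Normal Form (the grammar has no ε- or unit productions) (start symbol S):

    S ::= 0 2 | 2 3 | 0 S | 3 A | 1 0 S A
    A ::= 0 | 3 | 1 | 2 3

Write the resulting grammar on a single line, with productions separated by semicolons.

S ::= X1 X2 | X2 X3 | X1 S | X3 A | X4 Y1; A ::= 0 | 3 | 1 | X2 X3; X1 ::= 0; X2 ::= 2; X3 ::= 3; X4 ::= 1; Y1 ::= X1 Y2; Y2 ::= S A

Introduce a nonterminal for each terminal appearing in a rule of length ≥ 2: X1 → 0, X2 → 2, X3 → 3, X4 → 1.
Binarize each right-hand side of length ≥ 3 by chaining fresh nonterminals (Y1, Y2, …): affected rules were S → X4 X1 S A.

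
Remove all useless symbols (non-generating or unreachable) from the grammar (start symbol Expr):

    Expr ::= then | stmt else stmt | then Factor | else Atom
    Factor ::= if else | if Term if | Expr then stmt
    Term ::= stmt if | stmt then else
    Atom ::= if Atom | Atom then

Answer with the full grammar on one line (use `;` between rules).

Expr ::= then | stmt else stmt | then Factor; Factor ::= if else | if Term if | Expr then stmt; Term ::= stmt if | stmt then else

Generating nonterminals: {Expr, Factor, Term}.
Reachable from Expr after that: {Expr, Factor, Term}.
Removed useless symbols: {Atom} and every production mentioning them.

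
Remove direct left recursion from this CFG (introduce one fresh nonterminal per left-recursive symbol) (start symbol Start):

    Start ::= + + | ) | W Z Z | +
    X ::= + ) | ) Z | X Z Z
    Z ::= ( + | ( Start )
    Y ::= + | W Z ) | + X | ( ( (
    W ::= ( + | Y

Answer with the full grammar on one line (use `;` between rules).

Start ::= + + | ) | W Z Z | +; X ::= + ) X1 | ) Z X1; Z ::= ( + | ( Start ); Y ::= + | W Z ) | + X | ( ( (; W ::= ( + | Y; X1 ::= Z Z X1 | epsilon

Directly left-recursive nonterminal: X.
For X: α = {Z Z}, β = {+ ), ) Z}. Rewrite as X → β X1 and X1 → α X1 | ε.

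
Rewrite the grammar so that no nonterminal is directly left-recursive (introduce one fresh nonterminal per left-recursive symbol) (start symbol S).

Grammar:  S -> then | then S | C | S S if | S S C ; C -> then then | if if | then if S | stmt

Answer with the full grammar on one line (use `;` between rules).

Directly left-recursive nonterminal: S.
For S: α = {S if, S C}, β = {then, then S, C}. Rewrite as S → β S' and S' → α S' | ε.

S -> then S' | then S S' | C S'; C -> then then | if if | then if S | stmt; S' -> S if S' | S C S' | ε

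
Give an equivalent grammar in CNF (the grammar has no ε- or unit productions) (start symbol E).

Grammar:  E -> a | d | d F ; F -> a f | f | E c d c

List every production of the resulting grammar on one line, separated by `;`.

E -> a | d | X1 F; F -> X2 X3 | f | E Y1; X1 -> d; X2 -> a; X3 -> f; X4 -> c; Y1 -> X4 Y2; Y2 -> X1 X4

Introduce a nonterminal for each terminal appearing in a rule of length ≥ 2: X1 → d, X2 → a, X3 → f, X4 → c.
Binarize each right-hand side of length ≥ 3 by chaining fresh nonterminals (Y1, Y2, …): affected rules were F → E X4 X1 X4.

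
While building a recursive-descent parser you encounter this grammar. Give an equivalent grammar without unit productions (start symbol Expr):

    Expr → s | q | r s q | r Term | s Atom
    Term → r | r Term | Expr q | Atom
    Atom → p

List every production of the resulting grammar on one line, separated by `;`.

Unit pairs: Term ⇒* {Atom}.
For each unit pair (A, B), copy every non-unit production of B to A, then drop all unit productions.

Expr → s | q | r s q | r Term | s Atom; Term → r | r Term | Expr q | p; Atom → p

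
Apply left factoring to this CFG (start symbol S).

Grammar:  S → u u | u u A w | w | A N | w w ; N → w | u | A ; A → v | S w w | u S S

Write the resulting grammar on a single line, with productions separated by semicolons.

S has alternatives sharing prefix 'u u': factor to S → u u S' with S' → ε | A w.
S has alternatives sharing prefix 'w': factor to S → w S'' with S'' → ε | w.

S → A N | u u S' | w S''; N → w | u | A; A → v | S w w | u S S; S' → ε | A w; S'' → ε | w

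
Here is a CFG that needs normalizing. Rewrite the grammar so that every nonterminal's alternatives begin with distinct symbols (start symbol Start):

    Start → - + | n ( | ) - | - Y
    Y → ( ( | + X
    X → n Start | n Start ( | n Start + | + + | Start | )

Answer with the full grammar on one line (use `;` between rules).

Start → n ( | ) - | - Start1; Y → ( ( | + X; X → + + | Start | ) | n Start X1; Start1 → + | Y; X1 → epsilon | ( | +

Start has alternatives sharing prefix '-': factor to Start → - Start1 with Start1 → + | Y.
X has alternatives sharing prefix 'n Start': factor to X → n Start X1 with X1 → ε | ( | +.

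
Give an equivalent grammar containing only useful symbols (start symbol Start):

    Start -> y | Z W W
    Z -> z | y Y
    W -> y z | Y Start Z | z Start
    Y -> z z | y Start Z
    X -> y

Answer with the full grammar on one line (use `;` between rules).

Generating nonterminals: {Start, W, X, Y, Z}.
Reachable from Start after that: {Start, W, Y, Z}.
Removed useless symbols: {X} and every production mentioning them.

Start -> y | Z W W; Z -> z | y Y; W -> y z | Y Start Z | z Start; Y -> z z | y Start Z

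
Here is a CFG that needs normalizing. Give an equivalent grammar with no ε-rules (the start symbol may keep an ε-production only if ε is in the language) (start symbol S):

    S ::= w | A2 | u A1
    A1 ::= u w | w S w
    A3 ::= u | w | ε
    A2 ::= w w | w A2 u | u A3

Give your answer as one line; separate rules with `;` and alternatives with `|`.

S ::= w | A2 | u A1; A1 ::= u w | w S w; A3 ::= u | w; A2 ::= w w | w A2 u | u A3 | u

Nullable set = {A3}.
ε ∉ L(G), so no ε-production is kept.
For each production, add variants omitting each subset of nullable occurrences: A2 → u A3 gives u A3 | u.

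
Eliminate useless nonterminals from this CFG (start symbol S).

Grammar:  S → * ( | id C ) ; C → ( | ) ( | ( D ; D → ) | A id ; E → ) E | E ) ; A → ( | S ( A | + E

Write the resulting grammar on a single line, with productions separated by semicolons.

S → * ( | id C ); C → ( | ) ( | ( D; D → ) | A id; A → ( | S ( A

Generating nonterminals: {A, C, D, S}.
Reachable from S after that: {A, C, D, S}.
Removed useless symbols: {E} and every production mentioning them.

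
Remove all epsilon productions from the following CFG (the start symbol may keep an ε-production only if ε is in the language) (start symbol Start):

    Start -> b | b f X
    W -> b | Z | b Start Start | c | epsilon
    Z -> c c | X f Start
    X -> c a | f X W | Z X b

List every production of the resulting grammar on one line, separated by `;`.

Nullable nonterminals: {W}.
ε ∉ L(G), so no ε-production is kept.
Expand every rule over subsets of its nullable positions: X → f X W gives f X W | f X.

Start -> b | b f X; W -> b | Z | b Start Start | c; Z -> c c | X f Start; X -> c a | f X W | f X | Z X b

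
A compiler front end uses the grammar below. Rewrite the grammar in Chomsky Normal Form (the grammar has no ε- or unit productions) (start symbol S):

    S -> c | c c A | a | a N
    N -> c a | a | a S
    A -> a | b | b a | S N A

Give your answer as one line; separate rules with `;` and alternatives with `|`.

S -> c | X1 Y1 | a | X2 N; N -> X1 X2 | a | X2 S; A -> a | b | X3 X2 | S Y2; X1 -> c; X2 -> a; X3 -> b; Y1 -> X1 A; Y2 -> N A

Introduce a nonterminal for each terminal appearing in a rule of length ≥ 2: X1 → c, X2 → a, X3 → b.
Binarize each right-hand side of length ≥ 3 by chaining fresh nonterminals (Y1, Y2, …): affected rules were S → X1 X1 A; A → S N A.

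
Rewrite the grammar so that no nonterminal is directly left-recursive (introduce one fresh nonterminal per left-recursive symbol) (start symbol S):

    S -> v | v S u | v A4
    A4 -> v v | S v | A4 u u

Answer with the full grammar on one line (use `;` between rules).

A4 is directly left-recursive.
For A4: α = {u u}, β = {v v, S v}. Rewrite as A4 → β A4' and A4' → α A4' | ε.

S -> v | v S u | v A4; A4 -> v v A4' | S v A4'; A4' -> u u A4' | ε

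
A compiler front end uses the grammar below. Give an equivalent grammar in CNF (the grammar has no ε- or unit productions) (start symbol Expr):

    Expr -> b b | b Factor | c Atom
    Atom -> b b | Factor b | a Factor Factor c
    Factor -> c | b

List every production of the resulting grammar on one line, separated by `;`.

Expr -> X1 X1 | X1 Factor | X2 Atom; Atom -> X1 X1 | Factor X1 | X3 Y1; Factor -> c | b; X1 -> b; X2 -> c; X3 -> a; Y1 -> Factor Y2; Y2 -> Factor X2

Introduce a nonterminal for each terminal appearing in a rule of length ≥ 2: X1 → b, X2 → c, X3 → a.
Binarize each right-hand side of length ≥ 3 by chaining fresh nonterminals (Y1, Y2, …): affected rules were Atom → X3 Factor Factor X2.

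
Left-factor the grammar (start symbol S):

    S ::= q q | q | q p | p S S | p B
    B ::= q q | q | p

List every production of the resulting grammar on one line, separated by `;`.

S has alternatives sharing prefix 'q': factor to S → q S' with S' → q | ε | p.
S has alternatives sharing prefix 'p': factor to S → p S'' with S'' → S S | B.
B has alternatives sharing prefix 'q': factor to B → q B' with B' → q | ε.

S ::= q S' | p S''; B ::= p | q B'; S' ::= q | ε | p; S'' ::= S S | B; B' ::= q | ε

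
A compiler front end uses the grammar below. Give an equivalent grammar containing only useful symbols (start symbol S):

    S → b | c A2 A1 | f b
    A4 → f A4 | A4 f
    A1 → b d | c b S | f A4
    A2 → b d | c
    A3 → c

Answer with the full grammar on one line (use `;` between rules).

Generating nonterminals: {A1, A2, A3, S}.
Reachable from S after that: {A1, A2, S}.
Removed useless symbols: {A3, A4} and every production mentioning them.

S → b | c A2 A1 | f b; A1 → b d | c b S; A2 → b d | c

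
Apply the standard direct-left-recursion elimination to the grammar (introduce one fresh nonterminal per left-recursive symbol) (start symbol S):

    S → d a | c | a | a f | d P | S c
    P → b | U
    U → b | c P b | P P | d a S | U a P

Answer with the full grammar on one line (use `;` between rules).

Left recursion appears on S, U.
For S: α = {c}, β = {d a, c, a, a f, d P}. Rewrite as S → β S' and S' → α S' | ε.
For U: α = {a P}, β = {b, c P b, P P, d a S}. Rewrite as U → β U' and U' → α U' | ε.

S → d a S' | c S' | a S' | a f S' | d P S'; P → b | U; U → b U' | c P b U' | P P U' | d a S U'; S' → c S' | ε; U' → a P U' | ε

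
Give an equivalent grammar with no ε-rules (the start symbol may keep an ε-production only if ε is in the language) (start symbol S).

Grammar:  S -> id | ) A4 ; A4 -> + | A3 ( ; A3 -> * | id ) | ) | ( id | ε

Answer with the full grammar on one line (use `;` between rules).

Nullable nonterminals: {A3}.
ε ∉ L(G), so no ε-production is kept.
Add the nullable-subset variants: A4 → A3 ( gives A3 ( | (.

S -> id | ) A4; A4 -> + | A3 ( | (; A3 -> * | id ) | ) | ( id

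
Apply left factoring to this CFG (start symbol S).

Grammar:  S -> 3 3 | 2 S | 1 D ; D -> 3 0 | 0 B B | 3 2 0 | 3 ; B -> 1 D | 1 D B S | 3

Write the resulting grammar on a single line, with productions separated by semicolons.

S -> 3 3 | 2 S | 1 D; D -> 0 B B | 3 D'; B -> 3 | 1 D B'; D' -> 0 | 2 0 | eps; B' -> eps | B S

D has alternatives sharing prefix '3': factor to D → 3 D' with D' → 0 | 2 0 | ε.
B has alternatives sharing prefix '1 D': factor to B → 1 D B' with B' → ε | B S.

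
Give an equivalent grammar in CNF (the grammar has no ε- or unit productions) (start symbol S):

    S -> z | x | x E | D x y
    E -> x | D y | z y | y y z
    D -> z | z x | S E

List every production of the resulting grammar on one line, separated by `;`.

Introduce a nonterminal for each terminal appearing in a rule of length ≥ 2: X1 → x, X2 → y, X3 → z.
Binarize each right-hand side of length ≥ 3 by chaining fresh nonterminals (Y1, Y2, …): affected rules were S → D X1 X2; E → X2 X2 X3.

S -> z | x | X1 E | D Y1; E -> x | D X2 | X3 X2 | X2 Y2; D -> z | X3 X1 | S E; X1 -> x; X2 -> y; X3 -> z; Y1 -> X1 X2; Y2 -> X2 X3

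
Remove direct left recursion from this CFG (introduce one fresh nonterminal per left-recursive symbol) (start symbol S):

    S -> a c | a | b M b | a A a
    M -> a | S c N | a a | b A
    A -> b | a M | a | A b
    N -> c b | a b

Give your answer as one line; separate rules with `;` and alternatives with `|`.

S -> a c | a | b M b | a A a; M -> a | S c N | a a | b A; A -> b A' | a M A' | a A'; N -> c b | a b; A' -> b A' | ε

Directly left-recursive nonterminal: A.
For A: α = {b}, β = {b, a M, a}. Rewrite as A → β A' and A' → α A' | ε.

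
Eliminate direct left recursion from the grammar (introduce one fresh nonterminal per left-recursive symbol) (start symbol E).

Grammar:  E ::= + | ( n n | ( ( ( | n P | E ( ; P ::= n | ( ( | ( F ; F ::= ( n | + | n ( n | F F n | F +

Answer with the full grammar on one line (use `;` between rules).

E ::= + E' | ( n n E' | ( ( ( E' | n P E'; P ::= n | ( ( | ( F; F ::= ( n F' | + F' | n ( n F'; E' ::= ( E' | ε; F' ::= F n F' | + F' | ε

E, F are directly left-recursive.
For E: α = {(}, β = {+, ( n n, ( ( (, n P}. Rewrite as E → β E' and E' → α E' | ε.
For F: α = {F n, +}, β = {( n, +, n ( n}. Rewrite as F → β F' and F' → α F' | ε.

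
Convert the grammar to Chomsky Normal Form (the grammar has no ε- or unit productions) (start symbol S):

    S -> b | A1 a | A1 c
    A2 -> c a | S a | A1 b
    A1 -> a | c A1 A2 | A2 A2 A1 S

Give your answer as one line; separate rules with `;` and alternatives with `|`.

S -> b | A1 X1 | A1 X2; A2 -> X2 X1 | S X1 | A1 X3; A1 -> a | X2 Y1 | A2 Y2; X1 -> a; X2 -> c; X3 -> b; Y1 -> A1 A2; Y2 -> A2 Y3; Y3 -> A1 S

Introduce a nonterminal for each terminal appearing in a rule of length ≥ 2: X1 → a, X2 → c, X3 → b.
Binarize each right-hand side of length ≥ 3 by chaining fresh nonterminals (Y1, Y2, …): affected rules were A1 → X2 A1 A2; A1 → A2 A2 A1 S.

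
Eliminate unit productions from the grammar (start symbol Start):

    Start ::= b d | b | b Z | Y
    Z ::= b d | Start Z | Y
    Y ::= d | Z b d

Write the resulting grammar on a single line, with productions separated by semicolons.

Unit pairs: Start ⇒* {Y}; Z ⇒* {Y}.
Replace each nonterminal's rules with the union of the non-unit rules of every nonterminal it unit-derives.

Start ::= b d | b | b Z | d | Z b d; Z ::= b d | Start Z | d | Z b d; Y ::= d | Z b d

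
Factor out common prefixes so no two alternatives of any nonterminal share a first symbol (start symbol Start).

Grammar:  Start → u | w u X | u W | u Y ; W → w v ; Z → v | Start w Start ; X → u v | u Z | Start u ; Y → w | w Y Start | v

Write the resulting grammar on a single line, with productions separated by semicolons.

Start → w u X | u Start1; W → w v; Z → v | Start w Start; X → Start u | u X1; Y → v | w Y1; Start1 → ε | W | Y; X1 → v | Z; Y1 → ε | Y Start

Start has alternatives sharing prefix 'u': factor to Start → u Start1 with Start1 → ε | W | Y.
X has alternatives sharing prefix 'u': factor to X → u X1 with X1 → v | Z.
Y has alternatives sharing prefix 'w': factor to Y → w Y1 with Y1 → ε | Y Start.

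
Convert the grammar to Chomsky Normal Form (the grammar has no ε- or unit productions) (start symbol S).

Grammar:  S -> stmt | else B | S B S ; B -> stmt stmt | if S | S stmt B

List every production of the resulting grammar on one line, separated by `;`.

S -> stmt | X1 B | S Y1; B -> X2 X2 | X3 S | S Y2; X1 -> else; X2 -> stmt; X3 -> if; Y1 -> B S; Y2 -> X2 B

Introduce a nonterminal for each terminal appearing in a rule of length ≥ 2: X1 → else, X2 → stmt, X3 → if.
Binarize each right-hand side of length ≥ 3 by chaining fresh nonterminals (Y1, Y2, …): affected rules were S → S B S; B → S X2 B.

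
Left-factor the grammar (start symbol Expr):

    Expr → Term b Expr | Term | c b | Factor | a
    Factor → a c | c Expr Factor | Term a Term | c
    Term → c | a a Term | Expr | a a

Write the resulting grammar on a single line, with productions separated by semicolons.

Expr has alternatives sharing prefix 'Term': factor to Expr → Term Expr1 with Expr1 → b Expr | ε.
Factor has alternatives sharing prefix 'c': factor to Factor → c Factor1 with Factor1 → Expr Factor | ε.
Term has alternatives sharing prefix 'a a': factor to Term → a a Term1 with Term1 → Term | ε.

Expr → c b | Factor | a | Term Expr1; Factor → a c | Term a Term | c Factor1; Term → c | Expr | a a Term1; Expr1 → b Expr | ε; Factor1 → Expr Factor | ε; Term1 → Term | ε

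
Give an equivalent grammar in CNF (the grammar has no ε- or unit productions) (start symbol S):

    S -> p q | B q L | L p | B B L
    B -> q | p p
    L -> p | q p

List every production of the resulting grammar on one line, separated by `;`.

Introduce a nonterminal for each terminal appearing in a rule of length ≥ 2: X1 → p, X2 → q.
Binarize each right-hand side of length ≥ 3 by chaining fresh nonterminals (Y1, Y2, …): affected rules were S → B X2 L; S → B B L.

S -> X1 X2 | B Y1 | L X1 | B Y2; B -> q | X1 X1; L -> p | X2 X1; X1 -> p; X2 -> q; Y1 -> X2 L; Y2 -> B L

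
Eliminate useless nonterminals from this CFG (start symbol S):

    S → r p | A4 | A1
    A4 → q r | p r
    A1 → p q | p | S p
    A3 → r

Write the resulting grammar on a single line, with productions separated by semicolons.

Generating nonterminals: {A1, A3, A4, S}.
Reachable from S after that: {A1, A4, S}.
Removed useless symbols: {A3} and every production mentioning them.

S → r p | A4 | A1; A4 → q r | p r; A1 → p q | p | S p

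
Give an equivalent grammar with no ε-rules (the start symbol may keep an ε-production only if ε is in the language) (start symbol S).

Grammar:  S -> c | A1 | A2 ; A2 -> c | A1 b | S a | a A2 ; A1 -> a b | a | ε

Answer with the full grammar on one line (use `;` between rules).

Nullable set = {A1, S}.
ε ∈ L(G) since S is nullable, so keep S → ε.
Add the nullable-subset variants: A2 → A1 b gives A1 b | b. A2 → S a gives S a | a.

S -> c | A1 | A2 | ε; A2 -> c | A1 b | b | S a | a | a A2; A1 -> a b | a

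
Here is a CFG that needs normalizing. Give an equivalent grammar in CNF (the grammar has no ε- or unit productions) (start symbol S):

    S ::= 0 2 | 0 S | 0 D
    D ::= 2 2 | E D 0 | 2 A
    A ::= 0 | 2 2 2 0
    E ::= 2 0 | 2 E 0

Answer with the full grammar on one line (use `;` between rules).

Introduce a nonterminal for each terminal appearing in a rule of length ≥ 2: X1 → 0, X2 → 2.
Binarize each right-hand side of length ≥ 3 by chaining fresh nonterminals (Y1, Y2, …): affected rules were D → E D X1; A → X2 X2 X2 X1; E → X2 E X1.

S ::= X1 X2 | X1 S | X1 D; D ::= X2 X2 | E Y1 | X2 A; A ::= 0 | X2 Y2; E ::= X2 X1 | X2 Y4; X1 ::= 0; X2 ::= 2; Y1 ::= D X1; Y2 ::= X2 Y3; Y3 ::= X2 X1; Y4 ::= E X1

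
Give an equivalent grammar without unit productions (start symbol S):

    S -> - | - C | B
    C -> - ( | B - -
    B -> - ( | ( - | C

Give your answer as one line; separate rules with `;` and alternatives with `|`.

S -> - ( | ( - | B - - | - | - C; C -> - ( | B - -; B -> - ( | ( - | B - -

Unit pairs: B ⇒* {C}; S ⇒* {B, C}.
For each unit pair (A, B), copy every non-unit production of B to A, then drop all unit productions.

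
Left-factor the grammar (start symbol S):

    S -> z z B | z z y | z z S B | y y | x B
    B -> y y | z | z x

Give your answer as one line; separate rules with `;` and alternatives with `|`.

S -> y y | x B | z z S'; B -> y y | z B'; S' -> B | y | S B; B' -> epsilon | x

S has alternatives sharing prefix 'z z': factor to S → z z S' with S' → B | y | S B.
B has alternatives sharing prefix 'z': factor to B → z B' with B' → ε | x.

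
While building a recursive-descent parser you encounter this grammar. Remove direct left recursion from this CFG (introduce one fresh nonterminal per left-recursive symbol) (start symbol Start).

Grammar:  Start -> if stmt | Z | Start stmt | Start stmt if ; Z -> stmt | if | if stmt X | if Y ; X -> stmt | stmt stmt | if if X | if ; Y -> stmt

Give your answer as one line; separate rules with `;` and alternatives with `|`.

Directly left-recursive nonterminal: Start.
For Start: α = {stmt, stmt if}, β = {if stmt, Z}. Rewrite as Start → β Start1 and Start1 → α Start1 | ε.

Start -> if stmt Start1 | Z Start1; Z -> stmt | if | if stmt X | if Y; X -> stmt | stmt stmt | if if X | if; Y -> stmt; Start1 -> stmt Start1 | stmt if Start1 | ε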